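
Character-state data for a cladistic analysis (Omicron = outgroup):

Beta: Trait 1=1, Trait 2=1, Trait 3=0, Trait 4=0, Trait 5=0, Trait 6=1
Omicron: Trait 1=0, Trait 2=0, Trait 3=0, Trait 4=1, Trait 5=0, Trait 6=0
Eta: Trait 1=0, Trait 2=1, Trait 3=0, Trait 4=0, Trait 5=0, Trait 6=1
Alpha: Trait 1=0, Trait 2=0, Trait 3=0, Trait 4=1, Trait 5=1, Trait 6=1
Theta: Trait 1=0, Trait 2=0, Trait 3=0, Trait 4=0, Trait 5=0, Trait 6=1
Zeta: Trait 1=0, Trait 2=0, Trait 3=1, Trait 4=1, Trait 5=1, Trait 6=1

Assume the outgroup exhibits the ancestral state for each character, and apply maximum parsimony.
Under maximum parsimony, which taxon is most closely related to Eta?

Character polarity is set by the outgroup: the derived state is whichever differs from the outgroup's state, so for Trait 4 the derived state is '0', and for the remaining characters it is '1'.
Trait 1 (derived state '1') is unique to Beta (autapomorphy; uninformative for grouping).
Trait 2: derived state '1' in Beta and Eta only — synapomorphy for {Beta, Eta}.
Trait 3: derived state '1' in Zeta only — an autapomorphy, so it tells us nothing about relationships among taxa.
Only Beta, Eta, and Theta show the derived state '0' for Trait 4, supporting them as a clade.
Only Alpha and Zeta show the derived state '1' for Trait 5, supporting them as a clade.
All ingroup taxa share the derived state '1' for Trait 6; it defines the ingroup but does not resolve relationships within it.
Most parsimonious ingroup topology: ((Zeta,Alpha),((Eta,Beta),Theta)).
Eta and Beta form a cherry on this tree, so they are sister taxa.

Beta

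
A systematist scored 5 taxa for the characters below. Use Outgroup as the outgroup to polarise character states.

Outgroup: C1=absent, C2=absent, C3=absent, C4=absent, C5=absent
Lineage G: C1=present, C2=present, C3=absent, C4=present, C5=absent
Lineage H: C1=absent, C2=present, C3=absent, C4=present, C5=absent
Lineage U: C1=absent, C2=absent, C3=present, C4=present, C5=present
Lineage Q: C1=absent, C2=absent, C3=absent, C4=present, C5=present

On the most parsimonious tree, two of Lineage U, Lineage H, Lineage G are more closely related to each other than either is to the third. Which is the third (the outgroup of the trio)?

The outgroup has state 'absent' for every character, so 'present' is the derived state throughout.
C1 (derived state 'present') is unique to Lineage G (autapomorphy; uninformative for grouping).
C2 (derived state 'present') is shared by Lineage G and Lineage H — a synapomorphy uniting that clade.
C3: derived state 'present' in Lineage U only — an autapomorphy, so it tells us nothing about relationships among taxa.
C4 (derived state 'present') is shared by all ingroup taxa — unites the whole ingroup.
Only Lineage Q and Lineage U show the derived state 'present' for C5, supporting them as a clade.
Most parsimonious ingroup topology: ((Lineage G,Lineage H),(Lineage U,Lineage Q)).
Lineage G and Lineage H share a more recent common ancestor with each other than either does with Lineage U, so Lineage U is the least closely related of the three.

Lineage U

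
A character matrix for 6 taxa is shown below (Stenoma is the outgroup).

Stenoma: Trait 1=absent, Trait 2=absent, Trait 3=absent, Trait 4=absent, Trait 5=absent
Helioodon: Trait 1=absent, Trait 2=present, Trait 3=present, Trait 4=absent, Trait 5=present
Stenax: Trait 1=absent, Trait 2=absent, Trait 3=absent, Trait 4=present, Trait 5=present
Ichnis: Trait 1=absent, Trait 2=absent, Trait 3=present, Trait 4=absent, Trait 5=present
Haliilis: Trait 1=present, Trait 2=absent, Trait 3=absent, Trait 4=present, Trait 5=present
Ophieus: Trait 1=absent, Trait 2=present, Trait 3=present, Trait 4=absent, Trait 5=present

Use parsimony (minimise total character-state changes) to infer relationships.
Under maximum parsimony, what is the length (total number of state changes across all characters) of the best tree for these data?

5

The outgroup has state 'absent' for every character, so 'present' is the derived state throughout.
Trait 1 (derived state 'present') is unique to Haliilis (autapomorphy; uninformative for grouping).
Trait 2: derived state 'present' in Helioodon and Ophieus only — synapomorphy for {Helioodon, Ophieus}.
Only Helioodon, Ichnis, and Ophieus show the derived state 'present' for Trait 3, supporting them as a clade.
Trait 4: derived state 'present' in Haliilis and Stenax only — synapomorphy for {Haliilis, Stenax}.
All ingroup taxa share the derived state 'present' for Trait 5; it defines the ingroup but does not resolve relationships within it.
Most parsimonious ingroup topology: (((Helioodon,Ophieus),Ichnis),(Stenax,Haliilis)).
Changes per character on this tree: Trait 1: 1; Trait 2: 1; Trait 3: 1; Trait 4: 1; Trait 5: 1.
Total = 5.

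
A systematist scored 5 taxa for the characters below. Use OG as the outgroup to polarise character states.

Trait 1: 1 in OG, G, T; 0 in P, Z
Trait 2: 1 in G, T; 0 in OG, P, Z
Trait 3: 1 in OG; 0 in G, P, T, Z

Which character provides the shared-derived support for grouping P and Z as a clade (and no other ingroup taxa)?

Character polarity is set by the outgroup: the derived state is whichever differs from the outgroup's state, so for Trait 1, Trait 3 the derived state is '0', and for the remaining characters it is '1'.
Only P and Z show the derived state '0' for Trait 1, supporting them as a clade.
Trait 2: derived state '1' in G and T only — synapomorphy for {G, T}.
All ingroup taxa share the derived state '0' for Trait 3; it defines the ingroup but does not resolve relationships within it.
Most parsimonious ingroup topology: ((G,T),(P,Z)).
The clade {P, Z} is supported by Trait 1: its derived state '0' occurs in exactly those taxa and in no other taxon (including the outgroup).

Trait 1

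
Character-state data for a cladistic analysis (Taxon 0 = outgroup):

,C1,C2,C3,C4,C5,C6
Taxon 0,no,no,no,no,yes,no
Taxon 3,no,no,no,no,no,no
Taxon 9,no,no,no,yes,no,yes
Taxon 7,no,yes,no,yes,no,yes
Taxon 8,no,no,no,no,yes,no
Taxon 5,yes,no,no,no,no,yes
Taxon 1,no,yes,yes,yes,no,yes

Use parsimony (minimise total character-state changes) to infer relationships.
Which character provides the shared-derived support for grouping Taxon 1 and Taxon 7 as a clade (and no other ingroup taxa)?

Character polarity is set by the outgroup: the derived state is whichever differs from the outgroup's state, so for C5 the derived state is 'no', and for the remaining characters it is 'yes'.
C1: derived state 'yes' in Taxon 5 only — an autapomorphy, so it tells us nothing about relationships among taxa.
C2 (derived state 'yes') is shared by Taxon 1 and Taxon 7 — a synapomorphy uniting that clade.
C3 (derived state 'yes') is unique to Taxon 1 (autapomorphy; uninformative for grouping).
C4: derived state 'yes' in Taxon 1, Taxon 7, and Taxon 9 only — synapomorphy for {Taxon 1, Taxon 7, Taxon 9}.
C5: derived state 'no' in Taxon 1, Taxon 3, Taxon 5, Taxon 7, and Taxon 9 only — synapomorphy for {Taxon 1, Taxon 3, Taxon 5, Taxon 7, Taxon 9}.
Only Taxon 1, Taxon 5, Taxon 7, and Taxon 9 show the derived state 'yes' for C6, supporting them as a clade.
Most parsimonious ingroup topology: ((Taxon 3,((Taxon 9,(Taxon 7,Taxon 1)),Taxon 5)),Taxon 8).
The clade {Taxon 1, Taxon 7} is supported by C2: its derived state 'yes' occurs in exactly those taxa and in no other taxon (including the outgroup).

C2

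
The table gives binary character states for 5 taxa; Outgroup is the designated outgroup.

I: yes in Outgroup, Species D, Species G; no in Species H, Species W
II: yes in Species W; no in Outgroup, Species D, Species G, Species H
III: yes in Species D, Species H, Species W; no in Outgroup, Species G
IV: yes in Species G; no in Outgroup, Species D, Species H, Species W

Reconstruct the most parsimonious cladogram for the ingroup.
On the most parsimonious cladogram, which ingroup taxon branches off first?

Character polarity is set by the outgroup: the derived state is whichever differs from the outgroup's state, so for I the derived state is 'no', and for the remaining characters it is 'yes'.
I: derived state 'no' in Species H and Species W only — synapomorphy for {Species H, Species W}.
II: derived state 'yes' in Species W only — an autapomorphy, so it tells us nothing about relationships among taxa.
III: derived state 'yes' in Species D, Species H, and Species W only — synapomorphy for {Species D, Species H, Species W}.
IV (derived state 'yes') is unique to Species G (autapomorphy; uninformative for grouping).
Most parsimonious ingroup topology: ((Species D,(Species H,Species W)),Species G).
Species G is sister to the clade containing all other ingroup taxa, so it is the earliest-diverging (most basal) ingroup lineage.

Species G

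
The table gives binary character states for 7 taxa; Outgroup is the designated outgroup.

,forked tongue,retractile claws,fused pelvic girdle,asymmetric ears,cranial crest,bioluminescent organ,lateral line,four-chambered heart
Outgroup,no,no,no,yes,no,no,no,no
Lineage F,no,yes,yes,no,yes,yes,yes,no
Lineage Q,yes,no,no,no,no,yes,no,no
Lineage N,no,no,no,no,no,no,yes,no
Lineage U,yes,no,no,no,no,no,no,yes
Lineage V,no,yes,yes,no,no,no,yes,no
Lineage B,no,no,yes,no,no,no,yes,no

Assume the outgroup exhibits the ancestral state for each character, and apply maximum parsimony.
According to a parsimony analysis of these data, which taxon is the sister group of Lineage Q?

Character polarity is set by the outgroup: the derived state is whichever differs from the outgroup's state, so for asymmetric ears the derived state is 'no', and for the remaining characters it is 'yes'.
forked tongue (derived state 'yes') is shared by Lineage Q and Lineage U — a synapomorphy uniting that clade.
retractile claws (derived state 'yes') is shared by Lineage F and Lineage V — a synapomorphy uniting that clade.
fused pelvic girdle (derived state 'yes') is shared by Lineage B, Lineage F, and Lineage V — a synapomorphy uniting that clade.
asymmetric ears (derived state 'no') is shared by all ingroup taxa — unites the whole ingroup.
cranial crest: derived state 'yes' in Lineage F only — an autapomorphy, so it tells us nothing about relationships among taxa.
bioluminescent organ groups Lineage F and Lineage Q, which is incompatible with the clades supported by the remaining characters; treating it as convergent (homoplasy) costs fewer steps than any alternative tree.
lateral line (derived state 'yes') is shared by Lineage B, Lineage F, Lineage N, and Lineage V — a synapomorphy uniting that clade.
four-chambered heart (derived state 'yes') is unique to Lineage U (autapomorphy; uninformative for grouping).
Most parsimonious ingroup topology: ((((Lineage F,Lineage V),Lineage B),Lineage N),(Lineage Q,Lineage U)).
Lineage Q and Lineage U form a cherry on this tree, so they are sister taxa.

Lineage U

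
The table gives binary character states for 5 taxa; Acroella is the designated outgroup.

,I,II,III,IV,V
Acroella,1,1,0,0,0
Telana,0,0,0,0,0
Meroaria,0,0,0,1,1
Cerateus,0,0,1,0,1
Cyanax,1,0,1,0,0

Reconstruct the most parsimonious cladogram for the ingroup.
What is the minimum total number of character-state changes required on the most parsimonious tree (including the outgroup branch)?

6

Character polarity is set by the outgroup: the derived state is whichever differs from the outgroup's state, so for I, II the derived state is '0', and for the remaining characters it is '1'.
I: derived state '0' in Cerateus, Meroaria, and Telana only — synapomorphy for {Cerateus, Meroaria, Telana}.
II (derived state '0') is shared by all ingroup taxa — unites the whole ingroup.
III (state '1') occurs in Cerateus and Cyanax but conflicts with the nesting implied by the other characters — most parsimoniously interpreted as homoplasy.
IV (derived state '1') is unique to Meroaria (autapomorphy; uninformative for grouping).
V (derived state '1') is shared by Cerateus and Meroaria — a synapomorphy uniting that clade.
Most parsimonious ingroup topology: ((Telana,(Meroaria,Cerateus)),Cyanax).
Changes per character on this tree: I: 1; II: 1; III: 2; IV: 1; V: 1.
Total = 6.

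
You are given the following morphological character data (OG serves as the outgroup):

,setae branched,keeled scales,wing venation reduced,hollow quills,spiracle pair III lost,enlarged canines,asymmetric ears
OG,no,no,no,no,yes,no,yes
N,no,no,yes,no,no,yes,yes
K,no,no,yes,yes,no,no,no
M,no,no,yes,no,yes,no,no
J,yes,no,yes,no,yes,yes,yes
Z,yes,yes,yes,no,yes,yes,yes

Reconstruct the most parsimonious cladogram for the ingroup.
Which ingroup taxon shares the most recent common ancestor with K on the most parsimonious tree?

M

Character polarity is set by the outgroup: the derived state is whichever differs from the outgroup's state, so for spiracle pair III lost, asymmetric ears the derived state is 'no', and for the remaining characters it is 'yes'.
setae branched: derived state 'yes' in J and Z only — synapomorphy for {J, Z}.
keeled scales: derived state 'yes' in Z only — an autapomorphy, so it tells us nothing about relationships among taxa.
wing venation reduced (derived state 'yes') is shared by all ingroup taxa — unites the whole ingroup.
hollow quills (derived state 'yes') is unique to K (autapomorphy; uninformative for grouping).
spiracle pair III lost (state 'no') occurs in K and N but conflicts with the nesting implied by the other characters — most parsimoniously interpreted as homoplasy.
enlarged canines (derived state 'yes') is shared by J, N, and Z — a synapomorphy uniting that clade.
Only K and M show the derived state 'no' for asymmetric ears, supporting them as a clade.
Most parsimonious ingroup topology: ((N,(J,Z)),(K,M)).
K and M form a cherry on this tree, so they are sister taxa.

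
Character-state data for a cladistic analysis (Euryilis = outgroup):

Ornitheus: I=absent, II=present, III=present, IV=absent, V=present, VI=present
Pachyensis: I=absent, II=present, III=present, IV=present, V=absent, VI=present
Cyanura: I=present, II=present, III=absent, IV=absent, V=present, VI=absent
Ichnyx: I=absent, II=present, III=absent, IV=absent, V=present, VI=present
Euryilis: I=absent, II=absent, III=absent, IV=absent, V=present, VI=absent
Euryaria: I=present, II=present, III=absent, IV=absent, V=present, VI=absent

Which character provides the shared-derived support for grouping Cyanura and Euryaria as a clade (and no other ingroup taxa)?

Character polarity is set by the outgroup: the derived state is whichever differs from the outgroup's state, so for V the derived state is 'absent', and for the remaining characters it is 'present'.
Only Cyanura and Euryaria show the derived state 'present' for I, supporting them as a clade.
II (derived state 'present') is shared by all ingroup taxa — unites the whole ingroup.
III (derived state 'present') is shared by Ornitheus and Pachyensis — a synapomorphy uniting that clade.
IV: derived state 'present' in Pachyensis only — an autapomorphy, so it tells us nothing about relationships among taxa.
V: derived state 'absent' in Pachyensis only — an autapomorphy, so it tells us nothing about relationships among taxa.
VI (derived state 'present') is shared by Ichnyx, Ornitheus, and Pachyensis — a synapomorphy uniting that clade.
Most parsimonious ingroup topology: ((Euryaria,Cyanura),((Pachyensis,Ornitheus),Ichnyx)).
The clade {Cyanura, Euryaria} is supported by I: its derived state 'present' occurs in exactly those taxa and in no other taxon (including the outgroup).

I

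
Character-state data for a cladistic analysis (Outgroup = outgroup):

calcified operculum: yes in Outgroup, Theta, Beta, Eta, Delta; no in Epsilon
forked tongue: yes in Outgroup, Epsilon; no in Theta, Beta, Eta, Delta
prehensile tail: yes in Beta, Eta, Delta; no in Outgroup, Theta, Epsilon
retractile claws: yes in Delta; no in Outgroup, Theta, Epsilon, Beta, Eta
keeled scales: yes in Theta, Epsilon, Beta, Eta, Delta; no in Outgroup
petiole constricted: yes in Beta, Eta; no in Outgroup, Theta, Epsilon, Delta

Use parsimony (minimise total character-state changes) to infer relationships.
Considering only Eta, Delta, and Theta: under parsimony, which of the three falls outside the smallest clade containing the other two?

Character polarity is set by the outgroup: the derived state is whichever differs from the outgroup's state, so for calcified operculum, forked tongue the derived state is 'no', and for the remaining characters it is 'yes'.
calcified operculum (derived state 'no') is unique to Epsilon (autapomorphy; uninformative for grouping).
Only Beta, Delta, Eta, and Theta show the derived state 'no' for forked tongue, supporting them as a clade.
Only Beta, Delta, and Eta show the derived state 'yes' for prehensile tail, supporting them as a clade.
retractile claws (derived state 'yes') is unique to Delta (autapomorphy; uninformative for grouping).
keeled scales (derived state 'yes') is shared by all ingroup taxa — unites the whole ingroup.
Only Beta and Eta show the derived state 'yes' for petiole constricted, supporting them as a clade.
Most parsimonious ingroup topology: ((Theta,((Beta,Eta),Delta)),Epsilon).
Delta and Eta share a more recent common ancestor with each other than either does with Theta, so Theta is the least closely related of the three.

Theta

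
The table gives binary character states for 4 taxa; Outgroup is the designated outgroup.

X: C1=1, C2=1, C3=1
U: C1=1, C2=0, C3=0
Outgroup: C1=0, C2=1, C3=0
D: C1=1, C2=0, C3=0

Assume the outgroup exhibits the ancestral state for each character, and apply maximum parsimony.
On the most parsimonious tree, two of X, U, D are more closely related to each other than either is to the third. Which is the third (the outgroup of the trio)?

X

Character polarity is set by the outgroup: the derived state is whichever differs from the outgroup's state, so for C2 the derived state is '0', and for the remaining characters it is '1'.
C1 (derived state '1') is shared by all ingroup taxa — unites the whole ingroup.
Only D and U show the derived state '0' for C2, supporting them as a clade.
C3: derived state '1' in X only — an autapomorphy, so it tells us nothing about relationships among taxa.
Most parsimonious ingroup topology: ((U,D),X).
U and D share a more recent common ancestor with each other than either does with X, so X is the least closely related of the three.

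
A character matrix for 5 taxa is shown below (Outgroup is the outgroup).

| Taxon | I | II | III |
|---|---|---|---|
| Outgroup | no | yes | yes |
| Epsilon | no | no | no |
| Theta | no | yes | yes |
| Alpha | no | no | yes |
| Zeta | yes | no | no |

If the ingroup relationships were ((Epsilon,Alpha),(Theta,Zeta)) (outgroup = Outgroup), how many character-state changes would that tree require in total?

Map each character onto ((Epsilon,Alpha),(Theta,Zeta)) (rooted by Outgroup) and count the minimum state changes it requires (Fitch parsimony):
I: 1; II: 2; III: 2.
Total tree length = 5.

5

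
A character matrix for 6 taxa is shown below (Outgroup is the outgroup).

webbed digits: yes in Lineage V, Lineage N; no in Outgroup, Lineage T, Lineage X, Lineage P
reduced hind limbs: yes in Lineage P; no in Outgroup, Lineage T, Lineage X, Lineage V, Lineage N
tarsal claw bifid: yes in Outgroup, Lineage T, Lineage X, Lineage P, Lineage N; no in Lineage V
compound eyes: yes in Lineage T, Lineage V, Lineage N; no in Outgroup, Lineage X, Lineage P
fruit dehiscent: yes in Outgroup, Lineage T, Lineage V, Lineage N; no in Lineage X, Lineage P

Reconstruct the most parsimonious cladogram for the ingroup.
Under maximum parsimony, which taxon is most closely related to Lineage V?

Lineage N

Character polarity is set by the outgroup: the derived state is whichever differs from the outgroup's state, so for tarsal claw bifid, fruit dehiscent the derived state is 'no', and for the remaining characters it is 'yes'.
webbed digits (derived state 'yes') is shared by Lineage N and Lineage V — a synapomorphy uniting that clade.
reduced hind limbs (derived state 'yes') is unique to Lineage P (autapomorphy; uninformative for grouping).
tarsal claw bifid (derived state 'no') is unique to Lineage V (autapomorphy; uninformative for grouping).
compound eyes: derived state 'yes' in Lineage N, Lineage T, and Lineage V only — synapomorphy for {Lineage N, Lineage T, Lineage V}.
fruit dehiscent (derived state 'no') is shared by Lineage P and Lineage X — a synapomorphy uniting that clade.
Most parsimonious ingroup topology: ((Lineage T,(Lineage V,Lineage N)),(Lineage X,Lineage P)).
Lineage V and Lineage N form a cherry on this tree, so they are sister taxa.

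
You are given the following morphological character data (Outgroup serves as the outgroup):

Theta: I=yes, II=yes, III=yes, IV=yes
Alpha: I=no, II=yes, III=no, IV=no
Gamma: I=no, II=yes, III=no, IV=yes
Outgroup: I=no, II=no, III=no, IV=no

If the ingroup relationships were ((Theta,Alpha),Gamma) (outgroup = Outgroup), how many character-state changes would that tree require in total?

Map each character onto ((Theta,Alpha),Gamma) (rooted by Outgroup) and count the minimum state changes it requires (Fitch parsimony):
I: 1; II: 1; III: 1; IV: 2.
Total tree length = 5.

5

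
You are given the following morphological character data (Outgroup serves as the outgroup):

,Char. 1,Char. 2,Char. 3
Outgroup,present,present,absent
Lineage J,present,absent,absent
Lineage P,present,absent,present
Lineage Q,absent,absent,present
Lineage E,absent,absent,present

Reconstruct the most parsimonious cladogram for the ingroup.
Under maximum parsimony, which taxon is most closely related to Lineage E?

Lineage Q

Character polarity is set by the outgroup: the derived state is whichever differs from the outgroup's state, so for Char. 1, Char. 2 the derived state is 'absent', and for the remaining characters it is 'present'.
Char. 1: derived state 'absent' in Lineage E and Lineage Q only — synapomorphy for {Lineage E, Lineage Q}.
Char. 2 (derived state 'absent') is shared by all ingroup taxa — unites the whole ingroup.
Only Lineage E, Lineage P, and Lineage Q show the derived state 'present' for Char. 3, supporting them as a clade.
Most parsimonious ingroup topology: (Lineage J,(Lineage P,(Lineage Q,Lineage E))).
Lineage E and Lineage Q form a cherry on this tree, so they are sister taxa.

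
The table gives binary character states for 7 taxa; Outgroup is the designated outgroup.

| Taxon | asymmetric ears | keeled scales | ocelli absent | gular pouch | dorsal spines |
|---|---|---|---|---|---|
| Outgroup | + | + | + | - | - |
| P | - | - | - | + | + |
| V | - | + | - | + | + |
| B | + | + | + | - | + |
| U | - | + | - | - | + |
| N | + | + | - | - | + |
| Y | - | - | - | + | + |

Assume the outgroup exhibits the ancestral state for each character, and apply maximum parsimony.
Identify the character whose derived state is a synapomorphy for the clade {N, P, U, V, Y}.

ocelli absent

Character polarity is set by the outgroup: the derived state is whichever differs from the outgroup's state, so for asymmetric ears, keeled scales, ocelli absent the derived state is '-', and for the remaining characters it is '+'.
asymmetric ears: derived state '-' in P, U, V, and Y only — synapomorphy for {P, U, V, Y}.
Only P and Y show the derived state '-' for keeled scales, supporting them as a clade.
ocelli absent: derived state '-' in N, P, U, V, and Y only — synapomorphy for {N, P, U, V, Y}.
Only P, V, and Y show the derived state '+' for gular pouch, supporting them as a clade.
All ingroup taxa share the derived state '+' for dorsal spines; it defines the ingroup but does not resolve relationships within it.
Most parsimonious ingroup topology: (((((P,Y),V),U),N),B).
The clade {N, P, U, V, Y} is supported by ocelli absent: its derived state '-' occurs in exactly those taxa and in no other taxon (including the outgroup).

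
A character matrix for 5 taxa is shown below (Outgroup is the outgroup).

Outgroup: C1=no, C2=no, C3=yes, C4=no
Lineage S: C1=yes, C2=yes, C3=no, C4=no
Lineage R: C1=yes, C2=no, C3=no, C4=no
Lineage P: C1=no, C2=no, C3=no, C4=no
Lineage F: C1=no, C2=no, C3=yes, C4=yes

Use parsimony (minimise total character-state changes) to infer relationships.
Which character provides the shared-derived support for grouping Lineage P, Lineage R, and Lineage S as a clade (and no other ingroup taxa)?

C3

Character polarity is set by the outgroup: the derived state is whichever differs from the outgroup's state, so for C3 the derived state is 'no', and for the remaining characters it is 'yes'.
Only Lineage R and Lineage S show the derived state 'yes' for C1, supporting them as a clade.
C2: derived state 'yes' in Lineage S only — an autapomorphy, so it tells us nothing about relationships among taxa.
C3 (derived state 'no') is shared by Lineage P, Lineage R, and Lineage S — a synapomorphy uniting that clade.
C4: derived state 'yes' in Lineage F only — an autapomorphy, so it tells us nothing about relationships among taxa.
Most parsimonious ingroup topology: (((Lineage S,Lineage R),Lineage P),Lineage F).
The clade {Lineage P, Lineage R, Lineage S} is supported by C3: its derived state 'no' occurs in exactly those taxa and in no other taxon (including the outgroup).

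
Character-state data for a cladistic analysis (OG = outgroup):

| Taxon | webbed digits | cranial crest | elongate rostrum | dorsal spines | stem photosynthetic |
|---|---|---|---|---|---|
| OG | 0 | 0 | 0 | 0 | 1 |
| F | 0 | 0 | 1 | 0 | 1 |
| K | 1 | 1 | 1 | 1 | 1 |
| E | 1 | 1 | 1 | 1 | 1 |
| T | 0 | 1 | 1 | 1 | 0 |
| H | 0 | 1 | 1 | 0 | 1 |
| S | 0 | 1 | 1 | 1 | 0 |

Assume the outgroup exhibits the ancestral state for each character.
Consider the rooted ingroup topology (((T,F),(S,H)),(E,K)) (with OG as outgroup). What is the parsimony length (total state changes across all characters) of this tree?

9

Map each character onto (((T,F),(S,H)),(E,K)) (rooted by OG) and count the minimum state changes it requires (Fitch parsimony):
webbed digits: 1; cranial crest: 2; elongate rostrum: 1; dorsal spines: 3; stem photosynthetic: 2.
Total tree length = 9.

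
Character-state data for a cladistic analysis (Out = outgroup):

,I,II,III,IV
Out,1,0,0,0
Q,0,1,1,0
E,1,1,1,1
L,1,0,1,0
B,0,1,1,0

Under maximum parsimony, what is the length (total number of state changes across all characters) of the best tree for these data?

4

Character polarity is set by the outgroup: the derived state is whichever differs from the outgroup's state, so for I the derived state is '0', and for the remaining characters it is '1'.
I: derived state '0' in B and Q only — synapomorphy for {B, Q}.
II (derived state '1') is shared by B, E, and Q — a synapomorphy uniting that clade.
III (derived state '1') is shared by all ingroup taxa — unites the whole ingroup.
IV: derived state '1' in E only — an autapomorphy, so it tells us nothing about relationships among taxa.
Most parsimonious ingroup topology: (((Q,B),E),L).
Changes per character on this tree: I: 1; II: 1; III: 1; IV: 1.
Total = 4.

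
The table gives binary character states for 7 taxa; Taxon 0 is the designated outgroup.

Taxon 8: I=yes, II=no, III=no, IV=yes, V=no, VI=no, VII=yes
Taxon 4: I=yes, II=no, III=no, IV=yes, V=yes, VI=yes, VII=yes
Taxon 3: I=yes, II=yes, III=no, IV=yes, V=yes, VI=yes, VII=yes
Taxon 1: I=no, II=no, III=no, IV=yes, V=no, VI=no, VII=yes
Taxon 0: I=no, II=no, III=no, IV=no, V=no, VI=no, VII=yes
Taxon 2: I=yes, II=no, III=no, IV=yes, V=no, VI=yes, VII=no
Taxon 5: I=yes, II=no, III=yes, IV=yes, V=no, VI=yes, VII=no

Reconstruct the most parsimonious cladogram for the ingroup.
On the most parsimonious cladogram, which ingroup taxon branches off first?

Taxon 1

Character polarity is set by the outgroup: the derived state is whichever differs from the outgroup's state, so for VII the derived state is 'no', and for the remaining characters it is 'yes'.
I: derived state 'yes' in Taxon 2, Taxon 3, Taxon 4, Taxon 5, and Taxon 8 only — synapomorphy for {Taxon 2, Taxon 3, Taxon 4, Taxon 5, Taxon 8}.
II: derived state 'yes' in Taxon 3 only — an autapomorphy, so it tells us nothing about relationships among taxa.
III (derived state 'yes') is unique to Taxon 5 (autapomorphy; uninformative for grouping).
All ingroup taxa share the derived state 'yes' for IV; it defines the ingroup but does not resolve relationships within it.
V: derived state 'yes' in Taxon 3 and Taxon 4 only — synapomorphy for {Taxon 3, Taxon 4}.
Only Taxon 2, Taxon 3, Taxon 4, and Taxon 5 show the derived state 'yes' for VI, supporting them as a clade.
VII (derived state 'no') is shared by Taxon 2 and Taxon 5 — a synapomorphy uniting that clade.
Most parsimonious ingroup topology: ((((Taxon 3,Taxon 4),(Taxon 5,Taxon 2)),Taxon 8),Taxon 1).
Taxon 1 is sister to the clade containing all other ingroup taxa, so it is the earliest-diverging (most basal) ingroup lineage.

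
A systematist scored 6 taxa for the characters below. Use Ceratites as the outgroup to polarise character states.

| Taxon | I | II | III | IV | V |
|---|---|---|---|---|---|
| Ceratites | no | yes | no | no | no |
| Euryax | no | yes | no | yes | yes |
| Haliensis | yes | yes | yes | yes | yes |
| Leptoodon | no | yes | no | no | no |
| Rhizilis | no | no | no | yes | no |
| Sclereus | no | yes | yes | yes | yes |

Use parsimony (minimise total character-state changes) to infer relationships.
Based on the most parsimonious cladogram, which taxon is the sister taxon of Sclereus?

Character polarity is set by the outgroup: the derived state is whichever differs from the outgroup's state, so for II the derived state is 'no', and for the remaining characters it is 'yes'.
I (derived state 'yes') is unique to Haliensis (autapomorphy; uninformative for grouping).
II: derived state 'no' in Rhizilis only — an autapomorphy, so it tells us nothing about relationships among taxa.
III: derived state 'yes' in Haliensis and Sclereus only — synapomorphy for {Haliensis, Sclereus}.
IV: derived state 'yes' in Euryax, Haliensis, Rhizilis, and Sclereus only — synapomorphy for {Euryax, Haliensis, Rhizilis, Sclereus}.
V: derived state 'yes' in Euryax, Haliensis, and Sclereus only — synapomorphy for {Euryax, Haliensis, Sclereus}.
Most parsimonious ingroup topology: (((Euryax,(Haliensis,Sclereus)),Rhizilis),Leptoodon).
Sclereus and Haliensis form a cherry on this tree, so they are sister taxa.

Haliensis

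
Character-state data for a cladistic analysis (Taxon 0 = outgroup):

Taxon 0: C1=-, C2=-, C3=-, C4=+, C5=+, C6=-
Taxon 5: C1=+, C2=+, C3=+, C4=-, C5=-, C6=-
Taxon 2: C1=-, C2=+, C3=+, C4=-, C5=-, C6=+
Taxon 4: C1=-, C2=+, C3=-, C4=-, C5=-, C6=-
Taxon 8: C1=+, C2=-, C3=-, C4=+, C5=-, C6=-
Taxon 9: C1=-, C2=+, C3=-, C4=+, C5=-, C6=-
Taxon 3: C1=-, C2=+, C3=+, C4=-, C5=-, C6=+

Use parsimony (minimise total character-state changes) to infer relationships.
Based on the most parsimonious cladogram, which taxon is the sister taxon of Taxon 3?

Character polarity is set by the outgroup: the derived state is whichever differs from the outgroup's state, so for C4, C5 the derived state is '-', and for the remaining characters it is '+'.
C1 groups Taxon 5 and Taxon 8, which is incompatible with the clades supported by the remaining characters; treating it as convergent (homoplasy) costs fewer steps than any alternative tree.
C2 (derived state '+') is shared by Taxon 2, Taxon 3, Taxon 4, Taxon 5, and Taxon 9 — a synapomorphy uniting that clade.
C3: derived state '+' in Taxon 2, Taxon 3, and Taxon 5 only — synapomorphy for {Taxon 2, Taxon 3, Taxon 5}.
C4 (derived state '-') is shared by Taxon 2, Taxon 3, Taxon 4, and Taxon 5 — a synapomorphy uniting that clade.
All ingroup taxa share the derived state '-' for C5; it defines the ingroup but does not resolve relationships within it.
Only Taxon 2 and Taxon 3 show the derived state '+' for C6, supporting them as a clade.
Most parsimonious ingroup topology: ((((Taxon 5,(Taxon 2,Taxon 3)),Taxon 4),Taxon 9),Taxon 8).
Taxon 3 and Taxon 2 form a cherry on this tree, so they are sister taxa.

Taxon 2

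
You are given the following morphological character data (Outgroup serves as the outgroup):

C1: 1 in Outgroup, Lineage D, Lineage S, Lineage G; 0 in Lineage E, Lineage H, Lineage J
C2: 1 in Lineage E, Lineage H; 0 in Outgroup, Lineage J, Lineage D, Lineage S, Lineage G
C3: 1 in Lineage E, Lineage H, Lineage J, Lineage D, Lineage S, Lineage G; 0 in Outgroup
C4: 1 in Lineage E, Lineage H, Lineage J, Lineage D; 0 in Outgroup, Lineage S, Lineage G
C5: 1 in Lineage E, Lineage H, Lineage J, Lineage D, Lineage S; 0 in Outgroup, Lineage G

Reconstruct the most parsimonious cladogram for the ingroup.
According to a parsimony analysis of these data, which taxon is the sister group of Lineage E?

Lineage H

Character polarity is set by the outgroup: the derived state is whichever differs from the outgroup's state, so for C1 the derived state is '0', and for the remaining characters it is '1'.
C1: derived state '0' in Lineage E, Lineage H, and Lineage J only — synapomorphy for {Lineage E, Lineage H, Lineage J}.
Only Lineage E and Lineage H show the derived state '1' for C2, supporting them as a clade.
All ingroup taxa share the derived state '1' for C3; it defines the ingroup but does not resolve relationships within it.
C4 (derived state '1') is shared by Lineage D, Lineage E, Lineage H, and Lineage J — a synapomorphy uniting that clade.
C5: derived state '1' in Lineage D, Lineage E, Lineage H, Lineage J, and Lineage S only — synapomorphy for {Lineage D, Lineage E, Lineage H, Lineage J, Lineage S}.
Most parsimonious ingroup topology: (((((Lineage E,Lineage H),Lineage J),Lineage D),Lineage S),Lineage G).
Lineage E and Lineage H form a cherry on this tree, so they are sister taxa.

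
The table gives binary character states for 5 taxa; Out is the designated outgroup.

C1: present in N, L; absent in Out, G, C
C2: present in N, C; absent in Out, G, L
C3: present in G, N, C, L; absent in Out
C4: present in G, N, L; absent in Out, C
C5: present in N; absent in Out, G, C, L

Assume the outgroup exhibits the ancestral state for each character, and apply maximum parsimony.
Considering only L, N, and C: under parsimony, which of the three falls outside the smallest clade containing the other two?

The outgroup has state 'absent' for every character, so 'present' is the derived state throughout.
C1 (derived state 'present') is shared by L and N — a synapomorphy uniting that clade.
C2 groups C and N, which is incompatible with the clades supported by the remaining characters; treating it as convergent (homoplasy) costs fewer steps than any alternative tree.
C3 (derived state 'present') is shared by all ingroup taxa — unites the whole ingroup.
Only G, L, and N show the derived state 'present' for C4, supporting them as a clade.
C5: derived state 'present' in N only — an autapomorphy, so it tells us nothing about relationships among taxa.
Most parsimonious ingroup topology: ((G,(N,L)),C).
L and N share a more recent common ancestor with each other than either does with C, so C is the least closely related of the three.

C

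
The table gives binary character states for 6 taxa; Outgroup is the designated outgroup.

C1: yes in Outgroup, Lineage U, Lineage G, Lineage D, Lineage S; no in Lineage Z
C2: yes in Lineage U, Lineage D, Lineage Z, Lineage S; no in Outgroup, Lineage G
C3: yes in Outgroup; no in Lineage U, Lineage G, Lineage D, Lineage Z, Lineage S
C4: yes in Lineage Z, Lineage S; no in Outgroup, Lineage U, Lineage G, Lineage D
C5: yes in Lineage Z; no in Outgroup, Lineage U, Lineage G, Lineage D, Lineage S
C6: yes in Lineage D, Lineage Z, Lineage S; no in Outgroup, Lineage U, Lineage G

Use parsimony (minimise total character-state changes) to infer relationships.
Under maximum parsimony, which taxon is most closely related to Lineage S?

Character polarity is set by the outgroup: the derived state is whichever differs from the outgroup's state, so for C1, C3 the derived state is 'no', and for the remaining characters it is 'yes'.
C1 (derived state 'no') is unique to Lineage Z (autapomorphy; uninformative for grouping).
C2: derived state 'yes' in Lineage D, Lineage S, Lineage U, and Lineage Z only — synapomorphy for {Lineage D, Lineage S, Lineage U, Lineage Z}.
C3 (derived state 'no') is shared by all ingroup taxa — unites the whole ingroup.
Only Lineage S and Lineage Z show the derived state 'yes' for C4, supporting them as a clade.
C5 (derived state 'yes') is unique to Lineage Z (autapomorphy; uninformative for grouping).
C6 (derived state 'yes') is shared by Lineage D, Lineage S, and Lineage Z — a synapomorphy uniting that clade.
Most parsimonious ingroup topology: ((Lineage U,(Lineage D,(Lineage Z,Lineage S))),Lineage G).
Lineage S and Lineage Z form a cherry on this tree, so they are sister taxa.

Lineage Z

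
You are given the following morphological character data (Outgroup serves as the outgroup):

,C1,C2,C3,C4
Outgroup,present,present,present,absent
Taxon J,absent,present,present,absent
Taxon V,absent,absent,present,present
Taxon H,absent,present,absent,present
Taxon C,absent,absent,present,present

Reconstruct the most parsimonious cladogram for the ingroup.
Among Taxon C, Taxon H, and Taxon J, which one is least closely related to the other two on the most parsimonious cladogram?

Character polarity is set by the outgroup: the derived state is whichever differs from the outgroup's state, so for C1, C2, C3 the derived state is 'absent', and for the remaining characters it is 'present'.
All ingroup taxa share the derived state 'absent' for C1; it defines the ingroup but does not resolve relationships within it.
C2 (derived state 'absent') is shared by Taxon C and Taxon V — a synapomorphy uniting that clade.
C3 (derived state 'absent') is unique to Taxon H (autapomorphy; uninformative for grouping).
C4 (derived state 'present') is shared by Taxon C, Taxon H, and Taxon V — a synapomorphy uniting that clade.
Most parsimonious ingroup topology: (Taxon J,((Taxon V,Taxon C),Taxon H)).
Taxon H and Taxon C share a more recent common ancestor with each other than either does with Taxon J, so Taxon J is the least closely related of the three.

Taxon J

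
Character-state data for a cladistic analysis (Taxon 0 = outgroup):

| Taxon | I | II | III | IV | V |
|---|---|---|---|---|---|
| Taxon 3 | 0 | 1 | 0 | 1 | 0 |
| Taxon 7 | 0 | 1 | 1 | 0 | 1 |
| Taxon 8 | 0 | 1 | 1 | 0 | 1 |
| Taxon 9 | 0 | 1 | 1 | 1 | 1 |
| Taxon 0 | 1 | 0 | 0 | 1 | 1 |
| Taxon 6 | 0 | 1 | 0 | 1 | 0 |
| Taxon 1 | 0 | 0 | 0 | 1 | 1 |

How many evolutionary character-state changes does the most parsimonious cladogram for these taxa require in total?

5

Character polarity is set by the outgroup: the derived state is whichever differs from the outgroup's state, so for I, IV, V the derived state is '0', and for the remaining characters it is '1'.
All ingroup taxa share the derived state '0' for I; it defines the ingroup but does not resolve relationships within it.
Only Taxon 3, Taxon 6, Taxon 7, Taxon 8, and Taxon 9 show the derived state '1' for II, supporting them as a clade.
Only Taxon 7, Taxon 8, and Taxon 9 show the derived state '1' for III, supporting them as a clade.
IV (derived state '0') is shared by Taxon 7 and Taxon 8 — a synapomorphy uniting that clade.
V (derived state '0') is shared by Taxon 3 and Taxon 6 — a synapomorphy uniting that clade.
Most parsimonious ingroup topology: (((Taxon 6,Taxon 3),(Taxon 9,(Taxon 7,Taxon 8))),Taxon 1).
Changes per character on this tree: I: 1; II: 1; III: 1; IV: 1; V: 1.
Total = 5.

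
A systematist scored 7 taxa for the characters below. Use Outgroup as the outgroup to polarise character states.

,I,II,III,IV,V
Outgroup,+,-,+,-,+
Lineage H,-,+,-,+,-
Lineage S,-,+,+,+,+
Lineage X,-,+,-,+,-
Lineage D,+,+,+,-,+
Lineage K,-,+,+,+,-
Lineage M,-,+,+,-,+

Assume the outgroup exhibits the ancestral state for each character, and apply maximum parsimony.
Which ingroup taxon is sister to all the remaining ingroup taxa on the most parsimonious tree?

Lineage D

Character polarity is set by the outgroup: the derived state is whichever differs from the outgroup's state, so for I, III, V the derived state is '-', and for the remaining characters it is '+'.
I: derived state '-' in Lineage H, Lineage K, Lineage M, Lineage S, and Lineage X only — synapomorphy for {Lineage H, Lineage K, Lineage M, Lineage S, Lineage X}.
All ingroup taxa share the derived state '+' for II; it defines the ingroup but does not resolve relationships within it.
III: derived state '-' in Lineage H and Lineage X only — synapomorphy for {Lineage H, Lineage X}.
IV: derived state '+' in Lineage H, Lineage K, Lineage S, and Lineage X only — synapomorphy for {Lineage H, Lineage K, Lineage S, Lineage X}.
Only Lineage H, Lineage K, and Lineage X show the derived state '-' for V, supporting them as a clade.
Most parsimonious ingroup topology: (((((Lineage H,Lineage X),Lineage K),Lineage S),Lineage M),Lineage D).
Lineage D is sister to the clade containing all other ingroup taxa, so it is the earliest-diverging (most basal) ingroup lineage.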